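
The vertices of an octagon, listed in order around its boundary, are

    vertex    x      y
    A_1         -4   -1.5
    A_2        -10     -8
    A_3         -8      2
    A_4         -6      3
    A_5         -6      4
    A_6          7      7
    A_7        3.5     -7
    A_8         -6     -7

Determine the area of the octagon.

157

Apply the shoelace (surveyor's) formula: 2A = Σ (x_i·y_{i+1} − x_{i+1}·y_i), indices taken mod 8.
Cross-terms: 17, -84, -12, -6, -70, -73.5, -66.5, -19  ⇒  Σ = -314
Area = |Σ|/2 = 157.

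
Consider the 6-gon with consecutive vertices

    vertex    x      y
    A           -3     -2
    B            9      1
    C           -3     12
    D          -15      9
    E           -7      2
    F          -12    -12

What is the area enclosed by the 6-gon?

Apply the surveyor's formula: 2A = Σ (x_i·y_{i+1} − x_{i+1}·y_i), indices taken mod 6.
A→B: (-3)(1) − (9)(-2) = 15
B→C: (9)(12) − (-3)(1) = 111
C→D: (-3)(9) − (-15)(12) = 153
D→E: (-15)(2) − (-7)(9) = 33
E→F: (-7)(-12) − (-12)(2) = 108
F→A: (-12)(-2) − (-3)(-12) = -12
Σ = 408
Area = |Σ|/2 = 204.

204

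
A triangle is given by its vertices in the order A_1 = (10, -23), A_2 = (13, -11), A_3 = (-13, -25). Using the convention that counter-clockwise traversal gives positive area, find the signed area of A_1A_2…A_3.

Apply the shoelace (surveyor's) formula: 2A = Σ (x_i·y_{i+1} − x_{i+1}·y_i), indices taken mod 3.
Σ = (189) + (-468) + (549) = 270
Signed area = Σ/2 = 135 (positive ⇒ counter-clockwise traversal).

135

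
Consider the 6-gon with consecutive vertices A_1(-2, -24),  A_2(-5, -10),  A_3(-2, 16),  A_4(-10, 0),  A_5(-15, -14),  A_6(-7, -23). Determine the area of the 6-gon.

234.5

Σ = (-100) + (-100) + (160) + (140) + (247) + (122) = 469
Area = |Σ|/2 = 234.5.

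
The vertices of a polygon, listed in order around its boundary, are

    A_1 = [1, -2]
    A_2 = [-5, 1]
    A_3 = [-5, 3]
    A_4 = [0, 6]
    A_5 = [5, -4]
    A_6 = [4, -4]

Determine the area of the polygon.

Apply the shoelace formula: 2A = Σ (x_i·y_{i+1} − x_{i+1}·y_i), indices taken mod 6.
Σ = (-9) + (-10) + (-30) + (-30) + (-4) + (-4) = -87
Area = |Σ|/2 = 43.5.

43.5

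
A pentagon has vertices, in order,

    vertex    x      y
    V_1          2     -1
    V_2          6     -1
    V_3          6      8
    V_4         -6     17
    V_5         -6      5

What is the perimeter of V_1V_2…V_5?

|V_1V_2| = √((4)² + (0)²) = √16 = 4
|V_2V_3| = √((0)² + (9)²) = √81 = 9
|V_3V_4| = √((-12)² + (9)²) = √225 = 15
|V_4V_5| = √((0)² + (-12)²) = √144 = 12
|V_5V_1| = √((8)² + (-6)²) = √100 = 10
Perimeter = 4 + 9 + 15 + 12 + 10 = 50.

50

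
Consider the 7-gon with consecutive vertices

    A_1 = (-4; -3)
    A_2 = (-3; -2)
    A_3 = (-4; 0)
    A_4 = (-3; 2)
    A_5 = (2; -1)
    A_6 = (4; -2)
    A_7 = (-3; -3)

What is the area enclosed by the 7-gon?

19.5

Apply the shoelace (surveyor's) formula: 2A = Σ (x_i·y_{i+1} − x_{i+1}·y_i), indices taken mod 7.
Cross-terms: -1, -8, -8, -1, 0, -18, -3  ⇒  Σ = -39
Area = |Σ|/2 = 19.5.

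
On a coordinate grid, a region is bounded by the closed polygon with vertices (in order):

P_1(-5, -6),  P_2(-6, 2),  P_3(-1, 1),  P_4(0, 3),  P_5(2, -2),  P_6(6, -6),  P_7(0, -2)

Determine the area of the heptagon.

40.5

Apply the shoelace (surveyor's) formula: 2A = Σ (x_i·y_{i+1} − x_{i+1}·y_i), indices taken mod 7.
Cross-terms: -46, -4, -3, -6, 0, -12, -10  ⇒  Σ = -81
Area = |Σ|/2 = 40.5.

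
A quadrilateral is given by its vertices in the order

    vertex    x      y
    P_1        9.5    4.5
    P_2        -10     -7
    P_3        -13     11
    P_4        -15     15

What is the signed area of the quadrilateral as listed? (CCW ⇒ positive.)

Apply the surveyor's formula: 2A = Σ (x_i·y_{i+1} − x_{i+1}·y_i), indices taken mod 4.
Σ = (-21.5) + (-201) + (-30) + (-210) = -462.5
Signed area = Σ/2 = -231.25 (negative ⇒ clockwise traversal).

-231.25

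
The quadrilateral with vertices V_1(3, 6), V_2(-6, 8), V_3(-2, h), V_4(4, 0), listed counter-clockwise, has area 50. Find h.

The doubled signed area Σ (x_i y_{i+1} − x_{i+1} y_i) is linear in h.
With h=0 it equals 100; the coefficient of h is -10 (from the two edges through V_3).
So -10·h + 100 = 2·50 = 100 ⇒ h = 0.

0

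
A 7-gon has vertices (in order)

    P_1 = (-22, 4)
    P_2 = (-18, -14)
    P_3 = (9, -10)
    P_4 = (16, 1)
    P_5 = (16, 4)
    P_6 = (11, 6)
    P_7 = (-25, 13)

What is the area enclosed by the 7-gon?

Apply the shoelace formula: 2A = Σ (x_i·y_{i+1} − x_{i+1}·y_i), indices taken mod 7.
Σ = (380) + (306) + (169) + (48) + (52) + (293) + (186) = 1434
Area = |Σ|/2 = 717.

717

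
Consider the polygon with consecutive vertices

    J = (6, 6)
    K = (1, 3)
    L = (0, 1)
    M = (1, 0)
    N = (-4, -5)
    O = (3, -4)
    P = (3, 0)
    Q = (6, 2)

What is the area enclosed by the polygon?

40

Cross-terms: 12, 1, -1, -5, 31, 12, 6, 24  ⇒  Σ = 80
Area = |Σ|/2 = 40.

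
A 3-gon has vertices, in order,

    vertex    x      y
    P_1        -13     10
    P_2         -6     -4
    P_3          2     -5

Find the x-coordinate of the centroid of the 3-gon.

Apply the shoelace formula. First the cross-terms c_i = x_i·y_{i+1} − x_{i+1}·y_i:
  112, 38, -45  ⇒  2A = 105, A = 52.5.
Then Σ (x_i + x_{i+1})·c_i = -1785, so x̄ = -1785 / (6·52.5) = -17/3.

-17/3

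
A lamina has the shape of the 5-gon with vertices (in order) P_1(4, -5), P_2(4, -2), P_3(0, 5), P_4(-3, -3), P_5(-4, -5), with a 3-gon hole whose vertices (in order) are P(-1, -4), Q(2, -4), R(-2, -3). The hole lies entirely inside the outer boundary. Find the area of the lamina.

Outer boundary:
Σ = (12) + (20) + (15) + (3) + (40) = 90
Area = |Σ|/2 = 45.
Hole:
P→Q: (-1)(-4) − (2)(-4) = 12
Q→R: (2)(-3) − (-2)(-4) = -14
R→P: (-2)(-4) − (-1)(-3) = 5
Σ = 3
Area = |Σ|/2 = 1.5.
Net area = 45 − 1.5 = 43.5.

43.5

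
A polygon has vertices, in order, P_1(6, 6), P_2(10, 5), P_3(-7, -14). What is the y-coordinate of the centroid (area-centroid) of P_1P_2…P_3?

-1

Apply the surveyor's formula. First the cross-terms c_i = x_i·y_{i+1} − x_{i+1}·y_i:
  -30, -105, 42  ⇒  2A = -93, A = -46.5.
Then Σ (y_i + y_{i+1})·c_i = 279, so ȳ = 279 / (6·(-46.5)) = -1.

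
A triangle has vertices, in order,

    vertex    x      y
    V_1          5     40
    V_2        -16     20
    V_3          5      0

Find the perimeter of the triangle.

|V_1V_2| = √((-21)² + (-20)²) = √841 = 29
|V_2V_3| = √((21)² + (-20)²) = √841 = 29
|V_3V_1| = √((0)² + (40)²) = √1600 = 40
Perimeter = 29 + 29 + 40 = 98.

98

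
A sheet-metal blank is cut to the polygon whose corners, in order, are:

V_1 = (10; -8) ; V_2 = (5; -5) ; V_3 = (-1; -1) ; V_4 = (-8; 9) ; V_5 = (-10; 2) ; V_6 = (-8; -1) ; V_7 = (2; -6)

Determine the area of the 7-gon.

78.5

V_1→V_2: (10)(-5) − (5)(-8) = -10
V_2→V_3: (5)(-1) − (-1)(-5) = -10
V_3→V_4: (-1)(9) − (-8)(-1) = -17
V_4→V_5: (-8)(2) − (-10)(9) = 74
V_5→V_6: (-10)(-1) − (-8)(2) = 26
V_6→V_7: (-8)(-6) − (2)(-1) = 50
V_7→V_1: (2)(-8) − (10)(-6) = 44
Σ = 157
Area = |Σ|/2 = 78.5.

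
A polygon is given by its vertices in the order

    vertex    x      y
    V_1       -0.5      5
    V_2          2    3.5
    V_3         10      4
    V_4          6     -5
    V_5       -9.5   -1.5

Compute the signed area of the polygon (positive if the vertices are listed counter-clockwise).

Apply the shoelace (surveyor's) formula: 2A = Σ (x_i·y_{i+1} − x_{i+1}·y_i), indices taken mod 5.
V_1→V_2: (-0.5)(3.5) − (2)(5) = -11.75
V_2→V_3: (2)(4) − (10)(3.5) = -27
V_3→V_4: (10)(-5) − (6)(4) = -74
V_4→V_5: (6)(-1.5) − (-9.5)(-5) = -56.5
V_5→V_1: (-9.5)(5) − (-0.5)(-1.5) = -48.25
Σ = -217.5
Signed area = Σ/2 = -108.75 (negative ⇒ clockwise traversal).

-108.75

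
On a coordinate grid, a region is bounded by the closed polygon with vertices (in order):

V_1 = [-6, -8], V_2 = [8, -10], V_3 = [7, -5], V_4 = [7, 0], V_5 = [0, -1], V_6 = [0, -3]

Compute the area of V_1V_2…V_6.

82

Apply the shoelace formula: 2A = Σ (x_i·y_{i+1} − x_{i+1}·y_i), indices taken mod 6.
Cross-terms: 124, 30, 35, -7, 0, -18  ⇒  Σ = 164
Area = |Σ|/2 = 82.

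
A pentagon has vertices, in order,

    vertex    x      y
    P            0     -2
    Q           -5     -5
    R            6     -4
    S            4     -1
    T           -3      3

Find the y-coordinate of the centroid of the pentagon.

-406/195

Apply Gauss's area formula. First the cross-terms c_i = x_i·y_{i+1} − x_{i+1}·y_i:
  -10, 50, 10, 9, 6  ⇒  2A = 65, A = 32.5.
Then Σ (y_i + y_{i+1})·c_i = -406, so ȳ = -406 / (6·32.5) = -406/195.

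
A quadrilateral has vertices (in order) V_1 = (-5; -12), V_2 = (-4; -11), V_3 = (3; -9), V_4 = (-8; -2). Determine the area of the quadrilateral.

Cross-terms: 7, 69, -78, 86  ⇒  Σ = 84
Area = |Σ|/2 = 42.

42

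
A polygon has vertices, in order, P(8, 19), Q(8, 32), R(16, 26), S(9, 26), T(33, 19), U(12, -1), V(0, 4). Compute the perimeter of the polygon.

114

|PQ| = √((0)² + (13)²) = √169 = 13
|QR| = √((8)² + (-6)²) = √100 = 10
|RS| = √((-7)² + (0)²) = √49 = 7
|ST| = √((24)² + (-7)²) = √625 = 25
|TU| = √((-21)² + (-20)²) = √841 = 29
|UV| = √((-12)² + (5)²) = √169 = 13
|VP| = √((8)² + (15)²) = √289 = 17
Perimeter = 13 + 10 + 7 + 25 + 29 + 13 + 17 = 114.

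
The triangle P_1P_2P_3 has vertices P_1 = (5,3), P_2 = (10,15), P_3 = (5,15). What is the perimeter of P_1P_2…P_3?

30

|P_1P_2| = √((5)² + (12)²) = √169 = 13
|P_2P_3| = √((-5)² + (0)²) = √25 = 5
|P_3P_1| = √((0)² + (-12)²) = √144 = 12
Perimeter = 13 + 5 + 12 = 30.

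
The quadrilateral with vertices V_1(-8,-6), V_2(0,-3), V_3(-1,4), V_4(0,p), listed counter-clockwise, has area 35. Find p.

7

The doubled signed area Σ (x_i y_{i+1} − x_{i+1} y_i) is linear in p.
With p=0 it equals 21; the coefficient of p is 7 (from the two edges through V_4).
So 7·p + 21 = 2·35 = 70 ⇒ p = 7.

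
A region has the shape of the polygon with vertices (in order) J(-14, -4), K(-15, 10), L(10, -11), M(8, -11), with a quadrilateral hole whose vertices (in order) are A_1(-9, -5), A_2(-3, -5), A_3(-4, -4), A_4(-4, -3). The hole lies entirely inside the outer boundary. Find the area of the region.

Outer boundary:
Σ = (-200) + (65) + (-22) + (-186) = -343
Area = |Σ|/2 = 171.5.
Hole:
Apply Gauss's area formula: 2A = Σ (x_i·y_{i+1} − x_{i+1}·y_i), indices taken mod 4.
Cross-terms: 30, -8, -4, -7  ⇒  Σ = 11
Area = |Σ|/2 = 5.5.
Net area = 171.5 − 5.5 = 166.

166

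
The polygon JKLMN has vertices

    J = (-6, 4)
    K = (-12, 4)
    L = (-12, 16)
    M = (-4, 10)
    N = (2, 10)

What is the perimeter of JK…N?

44

|JK| = √((-6)² + (0)²) = √36 = 6
|KL| = √((0)² + (12)²) = √144 = 12
|LM| = √((8)² + (-6)²) = √100 = 10
|MN| = √((6)² + (0)²) = √36 = 6
|NJ| = √((-8)² + (-6)²) = √100 = 10
Perimeter = 6 + 12 + 10 + 6 + 10 = 44.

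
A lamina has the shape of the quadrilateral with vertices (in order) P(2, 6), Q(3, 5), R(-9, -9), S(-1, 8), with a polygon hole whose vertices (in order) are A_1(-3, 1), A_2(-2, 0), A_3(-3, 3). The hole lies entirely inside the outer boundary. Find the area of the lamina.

45.5

Outer boundary:
Cross-terms: -8, 18, -81, -22  ⇒  Σ = -93
Area = |Σ|/2 = 46.5.
Hole:
Σ = (2) + (-6) + (6) = 2
Area = |Σ|/2 = 1.
Net area = 46.5 − 1 = 45.5.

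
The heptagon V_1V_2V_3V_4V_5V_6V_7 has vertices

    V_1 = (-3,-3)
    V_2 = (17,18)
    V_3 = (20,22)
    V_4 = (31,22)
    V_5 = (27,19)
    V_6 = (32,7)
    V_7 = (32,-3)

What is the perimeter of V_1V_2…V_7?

|V_1V_2| = √((20)² + (21)²) = √841 = 29
|V_2V_3| = √((3)² + (4)²) = √25 = 5
|V_3V_4| = √((11)² + (0)²) = √121 = 11
|V_4V_5| = √((-4)² + (-3)²) = √25 = 5
|V_5V_6| = √((5)² + (-12)²) = √169 = 13
|V_6V_7| = √((0)² + (-10)²) = √100 = 10
|V_7V_1| = √((-35)² + (0)²) = √1225 = 35
Perimeter = 29 + 5 + 11 + 5 + 13 + 10 + 35 = 108.

108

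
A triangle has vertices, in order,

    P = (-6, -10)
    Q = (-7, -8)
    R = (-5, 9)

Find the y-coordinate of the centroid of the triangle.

Apply the surveyor's formula. First the cross-terms c_i = x_i·y_{i+1} − x_{i+1}·y_i:
  -22, -103, 104  ⇒  2A = -21, A = -10.5.
Then Σ (y_i + y_{i+1})·c_i = 189, so ȳ = 189 / (6·(-10.5)) = -3.

-3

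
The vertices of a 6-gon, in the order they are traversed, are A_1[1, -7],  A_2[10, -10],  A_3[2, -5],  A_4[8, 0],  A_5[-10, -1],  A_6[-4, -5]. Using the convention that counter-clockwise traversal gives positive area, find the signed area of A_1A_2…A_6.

Σ = (60) + (-30) + (40) + (-8) + (46) + (33) = 141
Signed area = Σ/2 = 70.5 (positive ⇒ counter-clockwise traversal).

70.5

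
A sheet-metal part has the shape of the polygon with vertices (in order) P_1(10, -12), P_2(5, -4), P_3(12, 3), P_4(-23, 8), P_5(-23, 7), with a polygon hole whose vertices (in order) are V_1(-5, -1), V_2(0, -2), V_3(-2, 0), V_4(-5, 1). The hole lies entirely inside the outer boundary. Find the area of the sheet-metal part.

Outer boundary:
Σ = (20) + (63) + (165) + (23) + (206) = 477
Area = |Σ|/2 = 238.5.
Hole:
Apply the shoelace (surveyor's) formula: 2A = Σ (x_i·y_{i+1} − x_{i+1}·y_i), indices taken mod 4.
Σ = (10) + (-4) + (-2) + (10) = 14
Area = |Σ|/2 = 7.
Net area = 238.5 − 7 = 231.5.

231.5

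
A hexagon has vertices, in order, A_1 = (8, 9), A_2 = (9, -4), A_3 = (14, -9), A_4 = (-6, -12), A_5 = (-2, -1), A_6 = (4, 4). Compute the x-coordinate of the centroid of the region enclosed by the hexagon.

292/81

Apply the surveyor's formula. First the cross-terms c_i = x_i·y_{i+1} − x_{i+1}·y_i:
  -113, -25, -222, -18, -4, 4  ⇒  2A = -378, A = -189.
Then Σ (x_i + x_{i+1})·c_i = -4088, so x̄ = -4088 / (6·(-189)) = 292/81.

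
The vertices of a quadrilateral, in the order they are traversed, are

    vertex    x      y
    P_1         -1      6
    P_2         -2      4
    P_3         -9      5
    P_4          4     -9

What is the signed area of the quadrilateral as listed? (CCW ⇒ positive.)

Apply the shoelace (surveyor's) formula: 2A = Σ (x_i·y_{i+1} − x_{i+1}·y_i), indices taken mod 4.
Σ = (8) + (26) + (61) + (15) = 110
Signed area = Σ/2 = 55 (positive ⇒ counter-clockwise traversal).

55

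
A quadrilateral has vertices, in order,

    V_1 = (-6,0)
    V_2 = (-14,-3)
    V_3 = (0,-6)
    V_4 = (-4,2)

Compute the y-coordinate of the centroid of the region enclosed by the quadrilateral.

-23/9

Apply the surveyor's formula. First the cross-terms c_i = x_i·y_{i+1} − x_{i+1}·y_i:
  18, 84, -24, 12  ⇒  2A = 90, A = 45.
Then Σ (y_i + y_{i+1})·c_i = -690, so ȳ = -690 / (6·45) = -23/9.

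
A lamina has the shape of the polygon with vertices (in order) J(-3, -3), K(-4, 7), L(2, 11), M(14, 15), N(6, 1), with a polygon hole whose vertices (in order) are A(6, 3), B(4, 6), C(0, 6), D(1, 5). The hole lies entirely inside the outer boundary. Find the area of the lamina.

Outer boundary:
Apply the shoelace (surveyor's) formula: 2A = Σ (x_i·y_{i+1} − x_{i+1}·y_i), indices taken mod 5.
Σ = (-33) + (-58) + (-124) + (-76) + (-15) = -306
Area = |Σ|/2 = 153.
Hole:
Σ = (24) + (24) + (-6) + (-27) = 15
Area = |Σ|/2 = 7.5.
Net area = 153 − 7.5 = 145.5.

145.5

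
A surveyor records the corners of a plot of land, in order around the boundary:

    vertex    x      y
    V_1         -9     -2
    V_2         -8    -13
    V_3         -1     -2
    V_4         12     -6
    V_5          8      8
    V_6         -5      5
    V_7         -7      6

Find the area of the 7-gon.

Σ = (101) + (3) + (30) + (144) + (80) + (5) + (68) = 431
Area = |Σ|/2 = 215.5.

215.5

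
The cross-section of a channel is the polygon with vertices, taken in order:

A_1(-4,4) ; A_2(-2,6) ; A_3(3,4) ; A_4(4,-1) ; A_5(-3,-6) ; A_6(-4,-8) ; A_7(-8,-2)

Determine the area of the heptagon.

92

Apply the shoelace (surveyor's) formula: 2A = Σ (x_i·y_{i+1} − x_{i+1}·y_i), indices taken mod 7.
Σ = (-16) + (-26) + (-19) + (-27) + (0) + (-56) + (-40) = -184
Area = |Σ|/2 = 92.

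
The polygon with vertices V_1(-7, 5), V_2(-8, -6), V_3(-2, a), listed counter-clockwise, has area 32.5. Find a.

The doubled signed area Σ (x_i y_{i+1} − x_{i+1} y_i) is linear in a.
With a=0 it equals 60; the coefficient of a is -1 (from the two edges through V_3).
So -1·a + 60 = 2·32.5 = 65 ⇒ a = -5.

-5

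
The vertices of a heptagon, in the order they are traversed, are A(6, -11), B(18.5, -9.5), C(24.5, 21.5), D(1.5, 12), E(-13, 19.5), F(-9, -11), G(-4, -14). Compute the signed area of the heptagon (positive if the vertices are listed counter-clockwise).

Apply the surveyor's formula: 2A = Σ (x_i·y_{i+1} − x_{i+1}·y_i), indices taken mod 7.
A→B: (6)(-9.5) − (18.5)(-11) = 146.5
B→C: (18.5)(21.5) − (24.5)(-9.5) = 630.5
C→D: (24.5)(12) − (1.5)(21.5) = 261.75
D→E: (1.5)(19.5) − (-13)(12) = 185.25
E→F: (-13)(-11) − (-9)(19.5) = 318.5
F→G: (-9)(-14) − (-4)(-11) = 82
G→A: (-4)(-11) − (6)(-14) = 128
Σ = 1752.5
Signed area = Σ/2 = 876.25 (positive ⇒ counter-clockwise traversal).

876.25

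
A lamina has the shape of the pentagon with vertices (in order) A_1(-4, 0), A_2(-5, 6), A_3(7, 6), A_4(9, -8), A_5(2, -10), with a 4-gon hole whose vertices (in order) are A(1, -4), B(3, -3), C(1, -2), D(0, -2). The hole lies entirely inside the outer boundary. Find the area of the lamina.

157

Outer boundary:
Apply the shoelace (surveyor's) formula: 2A = Σ (x_i·y_{i+1} − x_{i+1}·y_i), indices taken mod 5.
A_1→A_2: (-4)(6) − (-5)(0) = -24
A_2→A_3: (-5)(6) − (7)(6) = -72
A_3→A_4: (7)(-8) − (9)(6) = -110
A_4→A_5: (9)(-10) − (2)(-8) = -74
A_5→A_1: (2)(0) − (-4)(-10) = -40
Σ = -320
Area = |Σ|/2 = 160.
Hole:
Cross-terms: 9, -3, -2, 2  ⇒  Σ = 6
Area = |Σ|/2 = 3.
Net area = 160 − 3 = 157.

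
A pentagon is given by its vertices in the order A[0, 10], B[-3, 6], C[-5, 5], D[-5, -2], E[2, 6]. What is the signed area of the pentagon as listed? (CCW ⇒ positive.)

37

Apply the shoelace (surveyor's) formula: 2A = Σ (x_i·y_{i+1} − x_{i+1}·y_i), indices taken mod 5.
Σ = (30) + (15) + (35) + (-26) + (20) = 74
Signed area = Σ/2 = 37 (positive ⇒ counter-clockwise traversal).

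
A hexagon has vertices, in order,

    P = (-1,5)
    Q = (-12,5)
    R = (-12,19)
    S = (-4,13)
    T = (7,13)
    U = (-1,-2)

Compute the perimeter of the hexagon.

70

|PQ| = √((-11)² + (0)²) = √121 = 11
|QR| = √((0)² + (14)²) = √196 = 14
|RS| = √((8)² + (-6)²) = √100 = 10
|ST| = √((11)² + (0)²) = √121 = 11
|TU| = √((-8)² + (-15)²) = √289 = 17
|UP| = √((0)² + (7)²) = √49 = 7
Perimeter = 11 + 14 + 10 + 11 + 17 + 7 = 70.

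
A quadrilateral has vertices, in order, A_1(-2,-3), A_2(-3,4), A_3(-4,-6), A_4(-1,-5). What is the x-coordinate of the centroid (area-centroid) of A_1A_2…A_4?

-101/36

Apply the shoelace (surveyor's) formula. First the cross-terms c_i = x_i·y_{i+1} − x_{i+1}·y_i:
  -17, 34, 14, -7  ⇒  2A = 24, A = 12.
Then Σ (x_i + x_{i+1})·c_i = -202, so x̄ = -202 / (6·12) = -101/36.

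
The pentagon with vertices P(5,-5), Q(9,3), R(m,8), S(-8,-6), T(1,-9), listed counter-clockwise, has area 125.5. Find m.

7

The doubled signed area Σ (x_i y_{i+1} − x_{i+1} y_i) is linear in m.
With m=0 it equals 314; the coefficient of m is -9 (from the two edges through R).
So -9·m + 314 = 2·125.5 = 251 ⇒ m = 7.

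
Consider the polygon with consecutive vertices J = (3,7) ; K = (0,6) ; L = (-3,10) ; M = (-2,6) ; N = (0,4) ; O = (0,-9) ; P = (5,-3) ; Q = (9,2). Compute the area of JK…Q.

84.5

Cross-terms: 18, 18, 2, -8, 0, 45, 37, 57  ⇒  Σ = 169
Area = |Σ|/2 = 84.5.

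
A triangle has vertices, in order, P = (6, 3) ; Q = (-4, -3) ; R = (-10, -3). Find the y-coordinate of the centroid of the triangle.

-1

Apply the shoelace formula. First the cross-terms c_i = x_i·y_{i+1} − x_{i+1}·y_i:
  -6, -18, -12  ⇒  2A = -36, A = -18.
Then Σ (y_i + y_{i+1})·c_i = 108, so ȳ = 108 / (6·(-18)) = -1.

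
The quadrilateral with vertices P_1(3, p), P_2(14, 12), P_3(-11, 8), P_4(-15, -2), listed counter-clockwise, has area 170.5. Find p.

3

The doubled signed area Σ (x_i y_{i+1} − x_{i+1} y_i) is linear in p.
With p=0 it equals 428; the coefficient of p is -29 (from the two edges through P_1).
So -29·p + 428 = 2·170.5 = 341 ⇒ p = 3.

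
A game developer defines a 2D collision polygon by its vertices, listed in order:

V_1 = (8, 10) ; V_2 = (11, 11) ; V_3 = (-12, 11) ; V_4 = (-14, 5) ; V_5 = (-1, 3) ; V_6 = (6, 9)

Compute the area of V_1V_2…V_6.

124.5

Apply the shoelace (surveyor's) formula: 2A = Σ (x_i·y_{i+1} − x_{i+1}·y_i), indices taken mod 6.
Cross-terms: -22, 253, 94, -37, -27, -12  ⇒  Σ = 249
Area = |Σ|/2 = 124.5.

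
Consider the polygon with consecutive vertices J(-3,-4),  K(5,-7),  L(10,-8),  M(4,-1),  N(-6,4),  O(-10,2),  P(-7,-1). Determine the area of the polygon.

Apply the shoelace (surveyor's) formula: 2A = Σ (x_i·y_{i+1} − x_{i+1}·y_i), indices taken mod 7.
Σ = (41) + (30) + (22) + (10) + (28) + (24) + (25) = 180
Area = |Σ|/2 = 90.

90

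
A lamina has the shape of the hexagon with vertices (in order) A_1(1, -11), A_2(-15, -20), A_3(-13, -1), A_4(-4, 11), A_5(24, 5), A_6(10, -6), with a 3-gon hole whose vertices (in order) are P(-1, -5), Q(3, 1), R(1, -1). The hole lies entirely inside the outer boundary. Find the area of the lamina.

577.5

Outer boundary:
Cross-terms: -185, -245, -147, -284, -194, -104  ⇒  Σ = -1159
Area = |Σ|/2 = 579.5.
Hole:
Apply the surveyor's formula: 2A = Σ (x_i·y_{i+1} − x_{i+1}·y_i), indices taken mod 3.
Σ = (14) + (-4) + (-6) = 4
Area = |Σ|/2 = 2.
Net area = 579.5 − 2 = 577.5.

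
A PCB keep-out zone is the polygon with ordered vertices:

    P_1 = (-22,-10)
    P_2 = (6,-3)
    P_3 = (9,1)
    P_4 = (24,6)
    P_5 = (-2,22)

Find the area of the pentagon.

616.5

P_1→P_2: (-22)(-3) − (6)(-10) = 126
P_2→P_3: (6)(1) − (9)(-3) = 33
P_3→P_4: (9)(6) − (24)(1) = 30
P_4→P_5: (24)(22) − (-2)(6) = 540
P_5→P_1: (-2)(-10) − (-22)(22) = 504
Σ = 1233
Area = |Σ|/2 = 616.5.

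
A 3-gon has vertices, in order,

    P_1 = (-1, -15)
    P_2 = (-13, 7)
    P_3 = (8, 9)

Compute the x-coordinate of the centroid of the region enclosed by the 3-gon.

Apply the shoelace formula. First the cross-terms c_i = x_i·y_{i+1} − x_{i+1}·y_i:
  -202, -173, -111  ⇒  2A = -486, A = -243.
Then Σ (x_i + x_{i+1})·c_i = 2916, so x̄ = 2916 / (6·(-243)) = -2.

-2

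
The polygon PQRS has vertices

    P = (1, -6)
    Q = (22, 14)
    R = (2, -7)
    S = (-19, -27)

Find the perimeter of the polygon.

|PQ| = √((21)² + (20)²) = √841 = 29
|QR| = √((-20)² + (-21)²) = √841 = 29
|RS| = √((-21)² + (-20)²) = √841 = 29
|SP| = √((20)² + (21)²) = √841 = 29
Perimeter = 29 + 29 + 29 + 29 = 116.

116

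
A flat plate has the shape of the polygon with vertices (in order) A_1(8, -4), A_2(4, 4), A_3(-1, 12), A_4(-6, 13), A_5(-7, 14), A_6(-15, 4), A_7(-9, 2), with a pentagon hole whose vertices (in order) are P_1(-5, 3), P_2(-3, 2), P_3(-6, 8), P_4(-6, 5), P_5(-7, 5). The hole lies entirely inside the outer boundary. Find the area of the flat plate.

Outer boundary:
Apply Gauss's area formula: 2A = Σ (x_i·y_{i+1} − x_{i+1}·y_i), indices taken mod 7.
Σ = (48) + (52) + (59) + (7) + (182) + (6) + (20) = 374
Area = |Σ|/2 = 187.
Hole:
Apply Gauss's area formula: 2A = Σ (x_i·y_{i+1} − x_{i+1}·y_i), indices taken mod 5.
Σ = (-1) + (-12) + (18) + (5) + (4) = 14
Area = |Σ|/2 = 7.
Net area = 187 − 7 = 180.

180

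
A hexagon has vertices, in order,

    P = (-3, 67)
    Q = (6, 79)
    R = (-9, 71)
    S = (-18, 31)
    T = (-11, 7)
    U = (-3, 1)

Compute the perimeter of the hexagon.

174

|PQ| = √((9)² + (12)²) = √225 = 15
|QR| = √((-15)² + (-8)²) = √289 = 17
|RS| = √((-9)² + (-40)²) = √1681 = 41
|ST| = √((7)² + (-24)²) = √625 = 25
|TU| = √((8)² + (-6)²) = √100 = 10
|UP| = √((0)² + (66)²) = √4356 = 66
Perimeter = 15 + 17 + 41 + 25 + 10 + 66 = 174.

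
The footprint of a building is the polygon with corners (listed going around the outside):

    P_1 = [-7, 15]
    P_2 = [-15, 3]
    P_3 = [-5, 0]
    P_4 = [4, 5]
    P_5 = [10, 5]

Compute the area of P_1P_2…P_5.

174.5

Apply Gauss's area formula: 2A = Σ (x_i·y_{i+1} − x_{i+1}·y_i), indices taken mod 5.
Cross-terms: 204, 15, -25, -30, 185  ⇒  Σ = 349
Area = |Σ|/2 = 174.5.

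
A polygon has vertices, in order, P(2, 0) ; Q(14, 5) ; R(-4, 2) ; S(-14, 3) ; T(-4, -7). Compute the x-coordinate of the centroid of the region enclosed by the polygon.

Apply the surveyor's formula. First the cross-terms c_i = x_i·y_{i+1} − x_{i+1}·y_i:
  10, 48, 16, 110, 14  ⇒  2A = 198, A = 99.
Then Σ (x_i + x_{i+1})·c_i = -1656, so x̄ = -1656 / (6·99) = -92/33.

-92/33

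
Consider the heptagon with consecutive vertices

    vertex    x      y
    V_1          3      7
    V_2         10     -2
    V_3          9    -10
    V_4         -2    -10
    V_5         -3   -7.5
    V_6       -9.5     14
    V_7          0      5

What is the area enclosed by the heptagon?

Apply the surveyor's formula: 2A = Σ (x_i·y_{i+1} − x_{i+1}·y_i), indices taken mod 7.
V_1→V_2: (3)(-2) − (10)(7) = -76
V_2→V_3: (10)(-10) − (9)(-2) = -82
V_3→V_4: (9)(-10) − (-2)(-10) = -110
V_4→V_5: (-2)(-7.5) − (-3)(-10) = -15
V_5→V_6: (-3)(14) − (-9.5)(-7.5) = -113.25
V_6→V_7: (-9.5)(5) − (0)(14) = -47.5
V_7→V_1: (0)(7) − (3)(5) = -15
Σ = -458.75
Area = |Σ|/2 = 229.375.

229.375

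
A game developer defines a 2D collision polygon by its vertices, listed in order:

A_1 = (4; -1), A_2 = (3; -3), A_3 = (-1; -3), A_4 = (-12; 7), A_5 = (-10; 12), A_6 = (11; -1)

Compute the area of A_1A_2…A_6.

Apply the surveyor's formula: 2A = Σ (x_i·y_{i+1} − x_{i+1}·y_i), indices taken mod 6.
Cross-terms: -9, -12, -43, -74, -122, -7  ⇒  Σ = -267
Area = |Σ|/2 = 133.5.

133.5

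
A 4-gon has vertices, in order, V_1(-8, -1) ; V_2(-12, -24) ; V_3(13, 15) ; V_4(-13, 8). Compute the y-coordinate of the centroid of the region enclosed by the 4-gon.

Apply the shoelace (surveyor's) formula. First the cross-terms c_i = x_i·y_{i+1} − x_{i+1}·y_i:
  180, 132, 299, 77  ⇒  2A = 688, A = 344.
Then Σ (y_i + y_{i+1})·c_i = 1728, so ȳ = 1728 / (6·344) = 36/43.

36/43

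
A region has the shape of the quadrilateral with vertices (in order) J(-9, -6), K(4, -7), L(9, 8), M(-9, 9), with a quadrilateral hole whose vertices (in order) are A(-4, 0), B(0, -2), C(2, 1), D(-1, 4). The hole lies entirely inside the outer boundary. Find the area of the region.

216.5

Outer boundary:
Apply the shoelace (surveyor's) formula: 2A = Σ (x_i·y_{i+1} − x_{i+1}·y_i), indices taken mod 4.
J→K: (-9)(-7) − (4)(-6) = 87
K→L: (4)(8) − (9)(-7) = 95
L→M: (9)(9) − (-9)(8) = 153
M→J: (-9)(-6) − (-9)(9) = 135
Σ = 470
Area = |Σ|/2 = 235.
Hole:
Σ = (8) + (4) + (9) + (16) = 37
Area = |Σ|/2 = 18.5.
Net area = 235 − 18.5 = 216.5.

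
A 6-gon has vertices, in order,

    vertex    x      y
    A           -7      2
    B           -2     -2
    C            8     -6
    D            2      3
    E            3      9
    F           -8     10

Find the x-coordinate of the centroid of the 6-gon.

Apply the shoelace (surveyor's) formula. First the cross-terms c_i = x_i·y_{i+1} − x_{i+1}·y_i:
  18, 28, 36, 9, 102, 54  ⇒  2A = 247, A = 123.5.
Then Σ (x_i + x_{i+1})·c_i = -909, so x̄ = -909 / (6·123.5) = -303/247.

-303/247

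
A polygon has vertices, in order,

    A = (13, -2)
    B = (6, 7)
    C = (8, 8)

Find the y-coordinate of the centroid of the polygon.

13/3

Apply the shoelace (surveyor's) formula. First the cross-terms c_i = x_i·y_{i+1} − x_{i+1}·y_i:
  103, -8, -120  ⇒  2A = -25, A = -12.5.
Then Σ (y_i + y_{i+1})·c_i = -325, so ȳ = -325 / (6·(-12.5)) = 13/3.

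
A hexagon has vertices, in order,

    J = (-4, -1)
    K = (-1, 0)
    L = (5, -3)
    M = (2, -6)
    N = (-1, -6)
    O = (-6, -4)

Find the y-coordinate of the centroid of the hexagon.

Apply Gauss's area formula. First the cross-terms c_i = x_i·y_{i+1} − x_{i+1}·y_i:
  -1, 3, -24, -18, -32, -10  ⇒  2A = -82, A = -41.
Then Σ (y_i + y_{i+1})·c_i = 794, so ȳ = 794 / (6·(-41)) = -397/123.

-397/123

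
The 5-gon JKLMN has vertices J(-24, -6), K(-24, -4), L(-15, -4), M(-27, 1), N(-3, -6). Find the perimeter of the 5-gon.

|JK| = √((0)² + (2)²) = √4 = 2
|KL| = √((9)² + (0)²) = √81 = 9
|LM| = √((-12)² + (5)²) = √169 = 13
|MN| = √((24)² + (-7)²) = √625 = 25
|NJ| = √((-21)² + (0)²) = √441 = 21
Perimeter = 2 + 9 + 13 + 25 + 21 = 70.

70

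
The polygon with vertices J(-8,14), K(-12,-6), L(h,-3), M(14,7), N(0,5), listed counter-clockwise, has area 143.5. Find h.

Write out the shoelace sum; only the two edges meeting at L involve h:
2·Area = [((-12)·(-3) − h·(-6)) + (h·7 − 14·(-3))] + 326
       = 13·h + 404 = 287
⇒ h = -9.

-9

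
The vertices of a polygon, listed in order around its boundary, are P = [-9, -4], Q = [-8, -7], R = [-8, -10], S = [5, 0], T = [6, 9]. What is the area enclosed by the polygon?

103.5

Apply the shoelace (surveyor's) formula: 2A = Σ (x_i·y_{i+1} − x_{i+1}·y_i), indices taken mod 5.
P→Q: (-9)(-7) − (-8)(-4) = 31
Q→R: (-8)(-10) − (-8)(-7) = 24
R→S: (-8)(0) − (5)(-10) = 50
S→T: (5)(9) − (6)(0) = 45
T→P: (6)(-4) − (-9)(9) = 57
Σ = 207
Area = |Σ|/2 = 103.5.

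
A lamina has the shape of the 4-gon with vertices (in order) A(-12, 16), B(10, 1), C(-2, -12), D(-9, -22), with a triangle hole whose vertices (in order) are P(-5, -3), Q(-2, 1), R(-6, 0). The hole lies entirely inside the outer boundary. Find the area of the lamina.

Outer boundary:
Apply Gauss's area formula: 2A = Σ (x_i·y_{i+1} − x_{i+1}·y_i), indices taken mod 4.
Σ = (-172) + (-118) + (-64) + (-408) = -762
Area = |Σ|/2 = 381.
Hole:
Apply the shoelace formula: 2A = Σ (x_i·y_{i+1} − x_{i+1}·y_i), indices taken mod 3.
P→Q: (-5)(1) − (-2)(-3) = -11
Q→R: (-2)(0) − (-6)(1) = 6
R→P: (-6)(-3) − (-5)(0) = 18
Σ = 13
Area = |Σ|/2 = 6.5.
Net area = 381 − 6.5 = 374.5.

374.5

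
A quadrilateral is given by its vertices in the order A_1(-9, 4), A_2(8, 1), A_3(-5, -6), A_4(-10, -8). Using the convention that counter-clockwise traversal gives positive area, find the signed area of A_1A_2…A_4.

-108

Apply the surveyor's formula: 2A = Σ (x_i·y_{i+1} − x_{i+1}·y_i), indices taken mod 4.
Σ = (-41) + (-43) + (-20) + (-112) = -216
Signed area = Σ/2 = -108 (negative ⇒ clockwise traversal).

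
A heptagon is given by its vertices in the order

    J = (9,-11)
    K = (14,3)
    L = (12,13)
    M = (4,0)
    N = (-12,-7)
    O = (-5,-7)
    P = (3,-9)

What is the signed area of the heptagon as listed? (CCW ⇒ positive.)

Apply the shoelace (surveyor's) formula: 2A = Σ (x_i·y_{i+1} − x_{i+1}·y_i), indices taken mod 7.
Σ = (181) + (146) + (-52) + (-28) + (49) + (66) + (48) = 410
Signed area = Σ/2 = 205 (positive ⇒ counter-clockwise traversal).

205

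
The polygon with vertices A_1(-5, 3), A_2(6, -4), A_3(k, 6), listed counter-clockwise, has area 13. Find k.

Write out the shoelace sum; only the two edges meeting at A_3 involve k:
2·Area = [(6·6 − k·(-4)) + (k·3 − (-5)·6)] + 2
       = 7·k + 68 = 26
⇒ k = -6.

-6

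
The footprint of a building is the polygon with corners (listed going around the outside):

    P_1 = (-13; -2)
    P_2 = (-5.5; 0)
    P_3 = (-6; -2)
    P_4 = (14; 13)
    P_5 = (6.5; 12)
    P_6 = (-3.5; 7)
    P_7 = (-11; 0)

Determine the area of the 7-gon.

Apply Gauss's area formula: 2A = Σ (x_i·y_{i+1} − x_{i+1}·y_i), indices taken mod 7.
Σ = (-11) + (11) + (-50) + (83.5) + (87.5) + (77) + (22) = 220
Area = |Σ|/2 = 110.

110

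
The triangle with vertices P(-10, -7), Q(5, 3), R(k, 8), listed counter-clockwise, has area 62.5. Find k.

The doubled signed area Σ (x_i y_{i+1} − x_{i+1} y_i) is linear in k.
With k=0 it equals 125; the coefficient of k is -10 (from the two edges through R).
So -10·k + 125 = 2·62.5 = 125 ⇒ k = 0.

0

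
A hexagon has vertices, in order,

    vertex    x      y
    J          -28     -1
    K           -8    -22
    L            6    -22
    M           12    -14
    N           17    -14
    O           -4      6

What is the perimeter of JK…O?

|JK| = √((20)² + (-21)²) = √841 = 29
|KL| = √((14)² + (0)²) = √196 = 14
|LM| = √((6)² + (8)²) = √100 = 10
|MN| = √((5)² + (0)²) = √25 = 5
|NO| = √((-21)² + (20)²) = √841 = 29
|OJ| = √((-24)² + (-7)²) = √625 = 25
Perimeter = 29 + 14 + 10 + 5 + 29 + 25 = 112.

112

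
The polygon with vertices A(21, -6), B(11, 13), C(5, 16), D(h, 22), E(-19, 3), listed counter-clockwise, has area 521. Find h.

-1

The doubled signed area Σ (x_i y_{i+1} − x_{i+1} y_i) is linear in h.
With h=0 it equals 1029; the coefficient of h is -13 (from the two edges through D).
So -13·h + 1029 = 2·521 = 1042 ⇒ h = -1.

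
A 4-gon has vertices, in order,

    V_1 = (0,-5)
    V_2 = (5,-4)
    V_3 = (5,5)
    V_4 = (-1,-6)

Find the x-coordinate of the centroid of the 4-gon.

47/15

Apply the surveyor's formula. First the cross-terms c_i = x_i·y_{i+1} − x_{i+1}·y_i:
  25, 45, -25, 5  ⇒  2A = 50, A = 25.
Then Σ (x_i + x_{i+1})·c_i = 470, so x̄ = 470 / (6·25) = 47/15.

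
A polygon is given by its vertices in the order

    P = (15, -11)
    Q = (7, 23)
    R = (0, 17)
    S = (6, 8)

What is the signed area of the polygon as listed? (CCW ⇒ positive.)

Apply the shoelace formula: 2A = Σ (x_i·y_{i+1} − x_{i+1}·y_i), indices taken mod 4.
Σ = (422) + (119) + (-102) + (-186) = 253
Signed area = Σ/2 = 126.5 (positive ⇒ counter-clockwise traversal).

126.5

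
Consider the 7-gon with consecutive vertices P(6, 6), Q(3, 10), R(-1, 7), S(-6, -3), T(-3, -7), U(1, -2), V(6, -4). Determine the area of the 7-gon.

116

Apply the surveyor's formula: 2A = Σ (x_i·y_{i+1} − x_{i+1}·y_i), indices taken mod 7.
P→Q: (6)(10) − (3)(6) = 42
Q→R: (3)(7) − (-1)(10) = 31
R→S: (-1)(-3) − (-6)(7) = 45
S→T: (-6)(-7) − (-3)(-3) = 33
T→U: (-3)(-2) − (1)(-7) = 13
U→V: (1)(-4) − (6)(-2) = 8
V→P: (6)(6) − (6)(-4) = 60
Σ = 232
Area = |Σ|/2 = 116.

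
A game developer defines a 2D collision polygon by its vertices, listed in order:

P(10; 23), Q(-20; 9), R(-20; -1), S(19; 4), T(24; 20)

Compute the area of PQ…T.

662.5

Apply Gauss's area formula: 2A = Σ (x_i·y_{i+1} − x_{i+1}·y_i), indices taken mod 5.
P→Q: (10)(9) − (-20)(23) = 550
Q→R: (-20)(-1) − (-20)(9) = 200
R→S: (-20)(4) − (19)(-1) = -61
S→T: (19)(20) − (24)(4) = 284
T→P: (24)(23) − (10)(20) = 352
Σ = 1325
Area = |Σ|/2 = 662.5.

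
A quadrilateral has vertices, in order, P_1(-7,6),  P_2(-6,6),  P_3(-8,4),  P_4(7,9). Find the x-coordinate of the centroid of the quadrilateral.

Apply Gauss's area formula. First the cross-terms c_i = x_i·y_{i+1} − x_{i+1}·y_i:
  -6, 24, -100, 105  ⇒  2A = 23, A = 11.5.
Then Σ (x_i + x_{i+1})·c_i = -158, so x̄ = -158 / (6·11.5) = -158/69.

-158/69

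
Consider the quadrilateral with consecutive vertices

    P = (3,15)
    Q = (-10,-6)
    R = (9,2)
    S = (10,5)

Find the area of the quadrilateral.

163

P→Q: (3)(-6) − (-10)(15) = 132
Q→R: (-10)(2) − (9)(-6) = 34
R→S: (9)(5) − (10)(2) = 25
S→P: (10)(15) − (3)(5) = 135
Σ = 326
Area = |Σ|/2 = 163.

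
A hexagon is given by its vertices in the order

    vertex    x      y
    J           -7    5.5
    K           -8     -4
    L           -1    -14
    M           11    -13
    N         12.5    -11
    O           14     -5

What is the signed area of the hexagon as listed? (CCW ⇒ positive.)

Σ = (72) + (108) + (167) + (41.5) + (91.5) + (42) = 522
Signed area = Σ/2 = 261 (positive ⇒ counter-clockwise traversal).

261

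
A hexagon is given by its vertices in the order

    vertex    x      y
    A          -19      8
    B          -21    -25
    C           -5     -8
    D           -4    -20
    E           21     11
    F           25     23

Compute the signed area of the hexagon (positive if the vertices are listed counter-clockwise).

Cross-terms: 643, 43, 68, 376, 208, 637  ⇒  Σ = 1975
Signed area = Σ/2 = 987.5 (positive ⇒ counter-clockwise traversal).

987.5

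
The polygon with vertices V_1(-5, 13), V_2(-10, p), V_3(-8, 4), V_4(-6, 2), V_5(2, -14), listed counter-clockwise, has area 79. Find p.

8

The doubled signed area Σ (x_i y_{i+1} − x_{i+1} y_i) is linear in p.
With p=0 it equals 134; the coefficient of p is 3 (from the two edges through V_2).
So 3·p + 134 = 2·79 = 158 ⇒ p = 8.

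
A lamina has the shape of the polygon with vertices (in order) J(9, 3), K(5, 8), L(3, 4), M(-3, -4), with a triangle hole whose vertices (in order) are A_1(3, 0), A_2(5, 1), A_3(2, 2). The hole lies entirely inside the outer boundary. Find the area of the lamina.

37.5

Outer boundary:
Apply Gauss's area formula: 2A = Σ (x_i·y_{i+1} − x_{i+1}·y_i), indices taken mod 4.
Cross-terms: 57, -4, 0, 27  ⇒  Σ = 80
Area = |Σ|/2 = 40.
Hole:
Σ = (3) + (8) + (-6) = 5
Area = |Σ|/2 = 2.5.
Net area = 40 − 2.5 = 37.5.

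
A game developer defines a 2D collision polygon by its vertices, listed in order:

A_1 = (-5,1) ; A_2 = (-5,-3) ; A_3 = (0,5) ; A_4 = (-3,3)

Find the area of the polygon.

11

Apply the surveyor's formula: 2A = Σ (x_i·y_{i+1} − x_{i+1}·y_i), indices taken mod 4.
Σ = (20) + (-25) + (15) + (12) = 22
Area = |Σ|/2 = 11.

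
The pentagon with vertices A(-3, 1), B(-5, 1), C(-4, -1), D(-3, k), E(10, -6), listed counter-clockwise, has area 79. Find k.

Write out the shoelace sum; only the two edges meeting at D involve k:
2·Area = [((-4)·k − (-3)·(-1)) + ((-3)·(-6) − 10·k)] + 3
       = -14·k + 18 = 158
⇒ k = -10.

-10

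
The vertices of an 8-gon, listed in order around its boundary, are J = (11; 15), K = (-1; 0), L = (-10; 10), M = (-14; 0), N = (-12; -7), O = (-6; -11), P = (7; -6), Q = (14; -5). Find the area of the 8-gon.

Σ = (15) + (-10) + (140) + (98) + (90) + (113) + (49) + (265) = 760
Area = |Σ|/2 = 380.

380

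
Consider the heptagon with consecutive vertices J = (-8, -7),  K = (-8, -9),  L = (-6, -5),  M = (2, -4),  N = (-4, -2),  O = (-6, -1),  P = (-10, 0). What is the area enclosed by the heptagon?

J→K: (-8)(-9) − (-8)(-7) = 16
K→L: (-8)(-5) − (-6)(-9) = -14
L→M: (-6)(-4) − (2)(-5) = 34
M→N: (2)(-2) − (-4)(-4) = -20
N→O: (-4)(-1) − (-6)(-2) = -8
O→P: (-6)(0) − (-10)(-1) = -10
P→J: (-10)(-7) − (-8)(0) = 70
Σ = 68
Area = |Σ|/2 = 34.

34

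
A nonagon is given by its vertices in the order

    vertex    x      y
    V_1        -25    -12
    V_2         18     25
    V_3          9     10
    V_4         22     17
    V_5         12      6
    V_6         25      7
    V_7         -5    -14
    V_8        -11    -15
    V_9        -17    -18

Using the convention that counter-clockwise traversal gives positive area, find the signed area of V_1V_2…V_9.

Cross-terms: -409, -45, -67, -72, -66, -315, -79, -57, -246  ⇒  Σ = -1356
Signed area = Σ/2 = -678 (negative ⇒ clockwise traversal).

-678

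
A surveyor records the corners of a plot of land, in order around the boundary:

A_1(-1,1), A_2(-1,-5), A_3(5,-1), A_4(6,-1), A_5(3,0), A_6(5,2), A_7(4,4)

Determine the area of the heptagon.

31

Σ = (6) + (26) + (1) + (3) + (6) + (12) + (8) = 62
Area = |Σ|/2 = 31.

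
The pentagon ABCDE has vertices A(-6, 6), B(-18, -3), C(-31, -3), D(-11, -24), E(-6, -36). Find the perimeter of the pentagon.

|AB| = √((-12)² + (-9)²) = √225 = 15
|BC| = √((-13)² + (0)²) = √169 = 13
|CD| = √((20)² + (-21)²) = √841 = 29
|DE| = √((5)² + (-12)²) = √169 = 13
|EA| = √((0)² + (42)²) = √1764 = 42
Perimeter = 15 + 13 + 29 + 13 + 42 = 112.

112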